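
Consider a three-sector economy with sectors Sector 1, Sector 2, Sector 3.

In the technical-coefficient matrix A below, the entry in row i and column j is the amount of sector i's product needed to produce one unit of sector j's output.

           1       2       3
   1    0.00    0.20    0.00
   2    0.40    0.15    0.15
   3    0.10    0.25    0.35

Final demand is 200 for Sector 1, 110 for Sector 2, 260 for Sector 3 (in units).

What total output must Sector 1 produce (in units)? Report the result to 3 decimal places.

x_1 = 271.957

I − A =
  [   1.00    -0.20     0.00]
  [  -0.40     0.85    -0.15]
  [  -0.10    -0.25     0.65]
Cofactors of I−A, C_ij = (−1)^(i+j)·(minor ij) (rows/columns in the sector order above):
  C_11 = (0.85)(0.65) − (-0.15)(-0.25) = 0.5150
  C_12 = −[(-0.40)(0.65) − (-0.15)(-0.10)] = 0.2750
  C_13 = (-0.40)(-0.25) − (0.85)(-0.10) = 0.1850
  C_21 = −[(-0.20)(0.65) − (0.00)(-0.25)] = 0.1300
  C_22 = (1.00)(0.65) − (0.00)(-0.10) = 0.6500
  C_23 = −[(1.00)(-0.25) − (-0.20)(-0.10)] = 0.2700
  C_31 = (-0.20)(-0.15) − (0.00)(0.85) = 0.0300
  C_32 = −[(1.00)(-0.15) − (0.00)(-0.40)] = 0.1500
  C_33 = (1.00)(0.85) − (-0.20)(-0.40) = 0.7700
det(I−A) = Σ_j (I−A)_1j·C_1j = (1.00)(0.5150) + (-0.20)(0.2750) + (0.00)(0.1850) = 0.4600
adj(I−A) = Cᵀ =
  [ 0.5150   0.1300   0.0300]
  [ 0.2750   0.6500   0.1500]
  [ 0.1850   0.2700   0.7700]
(I − A)⁻¹ = adj(I−A) / det(I−A) ≈
  [   1.1196     0.2826     0.0652]
  [   0.5978     1.4130     0.3261]
  [   0.4022     0.5870     1.6739]
x = (I − A)⁻¹ d = adj(I−A)·d / det(I−A), with det(I−A) = 0.4600:
  x_1 = (0.5150·200 + 0.1300·110 + 0.0300·260) / 0.4600 = 125.10 / 0.4600 ≈ 271.957
  x_2 = (0.2750·200 + 0.6500·110 + 0.1500·260) / 0.4600 = 165.50 / 0.4600 ≈ 359.783
  x_3 = (0.1850·200 + 0.2700·110 + 0.7700·260) / 0.4600 = 266.90 / 0.4600 ≈ 580.217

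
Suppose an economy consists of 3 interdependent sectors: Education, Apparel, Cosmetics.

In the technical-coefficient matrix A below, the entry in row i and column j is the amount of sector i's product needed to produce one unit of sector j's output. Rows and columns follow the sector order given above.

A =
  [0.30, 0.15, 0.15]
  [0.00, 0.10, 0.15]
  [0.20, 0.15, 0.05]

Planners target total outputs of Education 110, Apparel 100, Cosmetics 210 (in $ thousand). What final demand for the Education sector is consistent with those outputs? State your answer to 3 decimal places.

I − A =
  [   0.70    -0.15    -0.15]
  [   0.00     0.90    -0.15]
  [  -0.20    -0.15     0.95]
d = (I − A) x:
  d_E = (+0.70)·110 + (-0.15)·100 + (-0.15)·210 = 30.500
  d_A = (+0.00)·110 + (+0.90)·100 + (-0.15)·210 = 58.500
  d_C = (-0.20)·110 + (-0.15)·100 + (+0.95)·210 = 162.500

d_E = 30.500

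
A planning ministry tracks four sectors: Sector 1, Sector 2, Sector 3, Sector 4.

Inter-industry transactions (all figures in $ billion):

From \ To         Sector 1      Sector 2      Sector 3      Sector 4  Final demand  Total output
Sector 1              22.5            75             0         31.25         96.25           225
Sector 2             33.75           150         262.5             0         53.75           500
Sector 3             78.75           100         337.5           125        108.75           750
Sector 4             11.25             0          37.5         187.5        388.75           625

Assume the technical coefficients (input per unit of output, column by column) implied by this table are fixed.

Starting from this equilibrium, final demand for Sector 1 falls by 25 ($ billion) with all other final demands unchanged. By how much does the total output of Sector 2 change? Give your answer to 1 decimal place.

Δx_2 = -21.5

Technical coefficients a_ij = z_ij / X_j:
  a_11 = 22.5/225 = 0.10, a_21 = 33.75/225 = 0.15, a_31 = 78.75/225 = 0.35, a_41 = 11.25/225 = 0.05
  a_12 = 75/500 = 0.15, a_22 = 150/500 = 0.30, a_32 = 100/500 = 0.20, a_42 = 0/500 = 0.00
  a_13 = 0/750 = 0.00, a_23 = 262.5/750 = 0.35, a_33 = 337.5/750 = 0.45, a_43 = 37.5/750 = 0.05
  a_14 = 31.25/625 = 0.05, a_24 = 0/625 = 0.00, a_34 = 125/625 = 0.20, a_44 = 187.5/625 = 0.30
I − A =
  [   0.90    -0.15     0.00    -0.05]
  [  -0.15     0.70    -0.35     0.00]
  [  -0.35    -0.20     0.55    -0.20]
  [  -0.05     0.00    -0.05     0.70]
Compute the cofactors C_ij = (−1)^(i+j)·(3×3 minor ij) of I−A; the adjugate is their transpose:
adj(I−A) = Cᵀ =
  [ 0.21350   0.05675   0.03850   0.02625]
  [ 0.14550   0.33525   0.22000   0.07325]
  [ 0.19950   0.16375   0.42350   0.13525]
  [ 0.02950   0.01575   0.03300   0.25275]
det(I−A) = Σ_j (I−A)_1j·C_1j = (0.90)(0.21350) + (-0.15)(0.14550) + (0.00)(0.19950) + (-0.05)(0.02950) = 0.16885
(I − A)⁻¹ = adj(I−A) / det(I−A) ≈
  [   1.2644     0.3361     0.2280     0.1555]
  [   0.8617     1.9855     1.3029     0.4338]
  [   1.1815     0.9698     2.5081     0.8010]
  [   0.1747     0.0933     0.1954     1.4969]
Δx = (I − A)⁻¹ Δd with Δd having -25 in the Sector 1 component and 0 elsewhere.
So Δx_2 = L_21 · (-25), where L_21 = adj(I−A)_21 / det(I−A) = 0.14550 / 0.16885.
Δx_2 = 0.14550 × (-25) / 0.16885 = -3.6375 / 0.16885 ≈ -21.5.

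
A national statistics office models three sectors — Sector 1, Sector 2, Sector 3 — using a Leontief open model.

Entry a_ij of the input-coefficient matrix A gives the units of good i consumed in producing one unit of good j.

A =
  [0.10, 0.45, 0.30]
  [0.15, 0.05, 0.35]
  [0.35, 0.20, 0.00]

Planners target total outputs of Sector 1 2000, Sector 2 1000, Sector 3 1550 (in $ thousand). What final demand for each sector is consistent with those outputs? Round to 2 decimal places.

d_1 = 885.00, d_2 = 107.50, d_3 = 650.00

I − A =
  [   0.90    -0.45    -0.30]
  [  -0.15     0.95    -0.35]
  [  -0.35    -0.20     1.00]
d = (I − A) x:
  d_1 = (+0.90)·2000 + (-0.45)·1000 + (-0.30)·1550 = 885.00
  d_2 = (-0.15)·2000 + (+0.95)·1000 + (-0.35)·1550 = 107.50
  d_3 = (-0.35)·2000 + (-0.20)·1000 + (+1.00)·1550 = 650.00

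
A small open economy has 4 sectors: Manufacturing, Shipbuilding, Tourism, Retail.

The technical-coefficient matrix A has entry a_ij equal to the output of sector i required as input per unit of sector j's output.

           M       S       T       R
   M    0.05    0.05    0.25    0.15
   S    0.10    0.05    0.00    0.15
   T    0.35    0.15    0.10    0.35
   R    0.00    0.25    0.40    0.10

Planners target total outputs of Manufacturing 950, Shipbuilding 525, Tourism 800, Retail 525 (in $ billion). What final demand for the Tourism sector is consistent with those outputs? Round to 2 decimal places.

d_T = 125.00

I − A =
  [   0.95    -0.05    -0.25    -0.15]
  [  -0.10     0.95     0.00    -0.15]
  [  -0.35    -0.15     0.90    -0.35]
  [   0.00    -0.25    -0.40     0.90]
d = (I − A) x:
  d_M = (+0.95)·950 + (-0.05)·525 + (-0.25)·800 + (-0.15)·525 = 597.50
  d_S = (-0.10)·950 + (+0.95)·525 + (+0.00)·800 + (-0.15)·525 = 325.00
  d_T = (-0.35)·950 + (-0.15)·525 + (+0.90)·800 + (-0.35)·525 = 125.00
  d_R = (+0.00)·950 + (-0.25)·525 + (-0.40)·800 + (+0.90)·525 = 21.25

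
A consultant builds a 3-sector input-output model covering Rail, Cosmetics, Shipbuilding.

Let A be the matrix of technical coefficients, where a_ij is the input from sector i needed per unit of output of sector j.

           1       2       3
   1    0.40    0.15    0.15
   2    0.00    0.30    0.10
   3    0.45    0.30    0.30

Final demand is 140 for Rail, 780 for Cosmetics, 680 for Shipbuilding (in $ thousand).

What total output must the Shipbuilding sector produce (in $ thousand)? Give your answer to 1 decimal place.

x_3 = 2354.7

I − A =
  [   0.60    -0.15    -0.15]
  [   0.00     0.70    -0.10]
  [  -0.45    -0.30     0.70]
Cofactors of I−A, C_ij = (−1)^(i+j)·(minor ij) (rows/columns in the sector order above):
  C_11 = (0.70)(0.70) − (-0.10)(-0.30) = 0.4600
  C_12 = −[(0.00)(0.70) − (-0.10)(-0.45)] = 0.0450
  C_13 = (0.00)(-0.30) − (0.70)(-0.45) = 0.3150
  C_21 = −[(-0.15)(0.70) − (-0.15)(-0.30)] = 0.1500
  C_22 = (0.60)(0.70) − (-0.15)(-0.45) = 0.3525
  C_23 = −[(0.60)(-0.30) − (-0.15)(-0.45)] = 0.2475
  C_31 = (-0.15)(-0.10) − (-0.15)(0.70) = 0.1200
  C_32 = −[(0.60)(-0.10) − (-0.15)(0.00)] = 0.0600
  C_33 = (0.60)(0.70) − (-0.15)(0.00) = 0.4200
det(I−A) = Σ_j (I−A)_1j·C_1j = (0.60)(0.4600) + (-0.15)(0.0450) + (-0.15)(0.3150) = 0.2220
adj(I−A) = Cᵀ =
  [ 0.4600   0.1500   0.1200]
  [ 0.0450   0.3525   0.0600]
  [ 0.3150   0.2475   0.4200]
(I − A)⁻¹ = adj(I−A) / det(I−A) ≈
  [   2.0721     0.6757     0.5405]
  [   0.2027     1.5878     0.2703]
  [   1.4189     1.1149     1.8919]
x = (I − A)⁻¹ d = adj(I−A)·d / det(I−A), with det(I−A) = 0.2220:
  x_1 = (0.4600·140 + 0.1500·780 + 0.1200·680) / 0.2220 = 263.00 / 0.2220 ≈ 1184.7
  x_2 = (0.0450·140 + 0.3525·780 + 0.0600·680) / 0.2220 = 322.05 / 0.2220 ≈ 1450.7
  x_3 = (0.3150·140 + 0.2475·780 + 0.4200·680) / 0.2220 = 522.75 / 0.2220 ≈ 2354.7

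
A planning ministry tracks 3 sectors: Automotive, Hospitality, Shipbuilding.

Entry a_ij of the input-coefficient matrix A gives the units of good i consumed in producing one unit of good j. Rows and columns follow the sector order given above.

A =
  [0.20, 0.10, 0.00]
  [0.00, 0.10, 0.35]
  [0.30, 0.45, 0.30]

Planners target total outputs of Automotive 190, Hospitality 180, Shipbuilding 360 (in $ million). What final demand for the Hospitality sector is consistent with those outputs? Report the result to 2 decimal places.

I − A =
  [   0.80    -0.10     0.00]
  [   0.00     0.90    -0.35]
  [  -0.30    -0.45     0.70]
d = (I − A) x:
  d_A = (+0.80)·190 + (-0.10)·180 + (+0.00)·360 = 134.00
  d_H = (+0.00)·190 + (+0.90)·180 + (-0.35)·360 = 36.00
  d_S = (-0.30)·190 + (-0.45)·180 + (+0.70)·360 = 114.00

d_H = 36.00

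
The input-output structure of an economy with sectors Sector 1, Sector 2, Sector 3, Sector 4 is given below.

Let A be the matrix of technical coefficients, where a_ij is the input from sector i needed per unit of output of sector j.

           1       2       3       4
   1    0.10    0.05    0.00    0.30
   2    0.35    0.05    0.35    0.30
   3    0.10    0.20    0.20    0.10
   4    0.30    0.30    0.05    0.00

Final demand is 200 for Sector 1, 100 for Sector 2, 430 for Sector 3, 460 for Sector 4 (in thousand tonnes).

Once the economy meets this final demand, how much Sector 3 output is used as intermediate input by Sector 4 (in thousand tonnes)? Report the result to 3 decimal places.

I − A =
  [   0.90    -0.05     0.00    -0.30]
  [  -0.35     0.95    -0.35    -0.30]
  [  -0.10    -0.20     0.80    -0.10]
  [  -0.30    -0.30    -0.05     1.00]
Compute the cofactors C_ij = (−1)^(i+j)·(3×3 minor ij) of I−A; the adjugate is their transpose:
adj(I−A) = Cᵀ =
  [ 0.599750   0.114750   0.064000   0.220750]
  [ 0.397250   0.642000   0.302250   0.342000]
  [ 0.213000   0.204500   0.635000   0.188750]
  [ 0.309750   0.237250   0.141625   0.605250]
det(I−A) = Σ_j (I−A)_1j·C_1j = (0.90)(0.599750) + (-0.05)(0.397250) + (0.00)(0.213000) + (-0.30)(0.309750) = 0.4269875
(I − A)⁻¹ = adj(I−A) / det(I−A) ≈
  [   1.4046     0.2687     0.1499     0.5170]
  [   0.9304     1.5036     0.7079     0.8010]
  [   0.4988     0.4789     1.4872     0.4421]
  [   0.7254     0.5556     0.3317     1.4175]
First solve x = (I − A)⁻¹ d = adj(I−A)·d / det(I−A); in particular x_4 = (0.309750·200 + 0.237250·100 + 0.141625·430 + 0.605250·460) / 0.4269875 = 424.98875 / 0.4269875 ≈ 995.31895.
Intermediate flow from 3 to 4: z_34 = a_34 · x_4 = 0.10 × 424.98875 / 0.4269875 = 42.498875 / 0.4269875 ≈ 99.532.

z_34 = 99.532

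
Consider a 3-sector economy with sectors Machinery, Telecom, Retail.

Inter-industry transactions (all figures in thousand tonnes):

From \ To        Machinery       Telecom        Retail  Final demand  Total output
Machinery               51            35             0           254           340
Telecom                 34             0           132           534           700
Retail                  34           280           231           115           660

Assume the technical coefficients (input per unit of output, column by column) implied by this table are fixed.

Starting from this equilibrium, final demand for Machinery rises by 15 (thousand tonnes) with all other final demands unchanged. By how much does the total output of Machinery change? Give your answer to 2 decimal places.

Technical coefficients a_ij = z_ij / X_j:
  a_11 = 51/340 = 0.15, a_21 = 34/340 = 0.10, a_31 = 34/340 = 0.10
  a_12 = 35/700 = 0.05, a_22 = 0/700 = 0.00, a_32 = 280/700 = 0.40
  a_13 = 0/660 = 0.00, a_23 = 132/660 = 0.20, a_33 = 231/660 = 0.35
I − A =
  [   0.85    -0.05     0.00]
  [  -0.10     1.00    -0.20]
  [  -0.10    -0.40     0.65]
Cofactors of I−A, C_ij = (−1)^(i+j)·(minor ij) (rows/columns in the sector order above):
  C_11 = (1.00)(0.65) − (-0.20)(-0.40) = 0.5700
  C_12 = −[(-0.10)(0.65) − (-0.20)(-0.10)] = 0.0850
  C_13 = (-0.10)(-0.40) − (1.00)(-0.10) = 0.1400
  C_21 = −[(-0.05)(0.65) − (0.00)(-0.40)] = 0.0325
  C_22 = (0.85)(0.65) − (0.00)(-0.10) = 0.5525
  C_23 = −[(0.85)(-0.40) − (-0.05)(-0.10)] = 0.3450
  C_31 = (-0.05)(-0.20) − (0.00)(1.00) = 0.0100
  C_32 = −[(0.85)(-0.20) − (0.00)(-0.10)] = 0.1700
  C_33 = (0.85)(1.00) − (-0.05)(-0.10) = 0.8450
det(I−A) = Σ_j (I−A)_1j·C_1j = (0.85)(0.5700) + (-0.05)(0.0850) + (0.00)(0.1400) = 0.48025
adj(I−A) = Cᵀ =
  [ 0.5700   0.0325   0.0100]
  [ 0.0850   0.5525   0.1700]
  [ 0.1400   0.3450   0.8450]
(I − A)⁻¹ = adj(I−A) / det(I−A) ≈
  [   1.1869     0.0677     0.0208]
  [   0.1770     1.1504     0.3540]
  [   0.2915     0.7184     1.7595]
Δx = (I − A)⁻¹ Δd with Δd having +15 in the Machinery component and 0 elsewhere.
So Δx_1 = L_11 · (+15), where L_11 = adj(I−A)_11 / det(I−A) = 0.5700 / 0.48025.
Δx_1 = 0.5700 × (+15) / 0.48025 = 8.55 / 0.48025 ≈ 17.80.

Δx_1 = 17.80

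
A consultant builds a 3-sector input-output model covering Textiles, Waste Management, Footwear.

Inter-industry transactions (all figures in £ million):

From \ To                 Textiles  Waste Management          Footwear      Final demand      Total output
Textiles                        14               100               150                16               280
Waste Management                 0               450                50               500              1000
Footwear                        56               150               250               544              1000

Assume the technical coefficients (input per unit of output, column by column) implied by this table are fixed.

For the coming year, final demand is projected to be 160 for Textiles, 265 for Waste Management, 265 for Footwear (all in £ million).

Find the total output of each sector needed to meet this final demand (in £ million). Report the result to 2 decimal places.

Technical coefficients a_ij = z_ij / X_j:
  a_11 = 14/280 = 0.05, a_21 = 0/280 = 0.00, a_31 = 56/280 = 0.20
  a_12 = 100/1000 = 0.10, a_22 = 450/1000 = 0.45, a_32 = 150/1000 = 0.15
  a_13 = 150/1000 = 0.15, a_23 = 50/1000 = 0.05, a_33 = 250/1000 = 0.25
I − A =
  [   0.95    -0.10    -0.15]
  [   0.00     0.55    -0.05]
  [  -0.20    -0.15     0.75]
Cofactors of I−A, C_ij = (−1)^(i+j)·(minor ij) (rows/columns in the sector order above):
  C_11 = (0.55)(0.75) − (-0.05)(-0.15) = 0.4050
  C_12 = −[(0.00)(0.75) − (-0.05)(-0.20)] = 0.0100
  C_13 = (0.00)(-0.15) − (0.55)(-0.20) = 0.1100
  C_21 = −[(-0.10)(0.75) − (-0.15)(-0.15)] = 0.0975
  C_22 = (0.95)(0.75) − (-0.15)(-0.20) = 0.6825
  C_23 = −[(0.95)(-0.15) − (-0.10)(-0.20)] = 0.1625
  C_31 = (-0.10)(-0.05) − (-0.15)(0.55) = 0.0875
  C_32 = −[(0.95)(-0.05) − (-0.15)(0.00)] = 0.0475
  C_33 = (0.95)(0.55) − (-0.10)(0.00) = 0.5225
det(I−A) = Σ_j (I−A)_1j·C_1j = (0.95)(0.4050) + (-0.10)(0.0100) + (-0.15)(0.1100) = 0.36725
adj(I−A) = Cᵀ =
  [ 0.4050   0.0975   0.0875]
  [ 0.0100   0.6825   0.0475]
  [ 0.1100   0.1625   0.5225]
(I − A)⁻¹ = adj(I−A) / det(I−A) ≈
  [   1.1028     0.2655     0.2383]
  [   0.0272     1.8584     0.1293]
  [   0.2995     0.4425     1.4227]
x = (I − A)⁻¹ d = adj(I−A)·d / det(I−A), with det(I−A) = 0.36725:
  x_1 = (0.4050·160 + 0.0975·265 + 0.0875·265) / 0.36725 = 113.825 / 0.36725 ≈ 309.94
  x_2 = (0.0100·160 + 0.6825·265 + 0.0475·265) / 0.36725 = 195.05 / 0.36725 ≈ 531.11
  x_3 = (0.1100·160 + 0.1625·265 + 0.5225·265) / 0.36725 = 199.125 / 0.36725 ≈ 542.21

x_1 = 309.94, x_2 = 531.11, x_3 = 542.21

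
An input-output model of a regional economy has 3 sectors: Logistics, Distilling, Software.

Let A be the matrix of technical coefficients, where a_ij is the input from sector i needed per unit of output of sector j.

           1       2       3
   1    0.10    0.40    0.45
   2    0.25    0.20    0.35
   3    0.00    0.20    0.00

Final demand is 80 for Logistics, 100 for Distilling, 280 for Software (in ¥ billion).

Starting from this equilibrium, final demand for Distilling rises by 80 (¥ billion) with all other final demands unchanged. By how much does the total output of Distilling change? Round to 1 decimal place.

Δx_2 = 134.7

I − A =
  [   0.90    -0.40    -0.45]
  [  -0.25     0.80    -0.35]
  [   0.00    -0.20     1.00]
Cofactors of I−A, C_ij = (−1)^(i+j)·(minor ij) (rows/columns in the sector order above):
  C_11 = (0.80)(1.00) − (-0.35)(-0.20) = 0.7300
  C_12 = −[(-0.25)(1.00) − (-0.35)(0.00)] = 0.2500
  C_13 = (-0.25)(-0.20) − (0.80)(0.00) = 0.0500
  C_21 = −[(-0.40)(1.00) − (-0.45)(-0.20)] = 0.4900
  C_22 = (0.90)(1.00) − (-0.45)(0.00) = 0.9000
  C_23 = −[(0.90)(-0.20) − (-0.40)(0.00)] = 0.1800
  C_31 = (-0.40)(-0.35) − (-0.45)(0.80) = 0.5000
  C_32 = −[(0.90)(-0.35) − (-0.45)(-0.25)] = 0.4275
  C_33 = (0.90)(0.80) − (-0.40)(-0.25) = 0.6200
det(I−A) = Σ_j (I−A)_1j·C_1j = (0.90)(0.7300) + (-0.40)(0.2500) + (-0.45)(0.0500) = 0.5345
adj(I−A) = Cᵀ =
  [ 0.7300   0.4900   0.5000]
  [ 0.2500   0.9000   0.4275]
  [ 0.0500   0.1800   0.6200]
(I − A)⁻¹ = adj(I−A) / det(I−A) ≈
  [   1.3658     0.9167     0.9355]
  [   0.4677     1.6838     0.7998]
  [   0.0935     0.3368     1.1600]
Δx = (I − A)⁻¹ Δd with Δd having +80 in the Distilling component and 0 elsewhere.
So Δx_2 = L_22 · (+80), where L_22 = adj(I−A)_22 / det(I−A) = 0.9000 / 0.5345.
Δx_2 = 0.9000 × (+80) / 0.5345 = 72.00 / 0.5345 ≈ 134.7.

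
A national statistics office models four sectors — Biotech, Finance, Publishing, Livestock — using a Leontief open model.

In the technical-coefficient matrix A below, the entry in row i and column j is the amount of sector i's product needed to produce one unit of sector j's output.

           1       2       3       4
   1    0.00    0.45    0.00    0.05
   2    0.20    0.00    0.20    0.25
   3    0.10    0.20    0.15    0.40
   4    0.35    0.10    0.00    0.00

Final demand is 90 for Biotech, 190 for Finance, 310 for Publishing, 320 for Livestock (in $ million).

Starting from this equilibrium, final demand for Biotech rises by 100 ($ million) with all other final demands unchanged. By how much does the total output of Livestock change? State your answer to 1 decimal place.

Δx_4 = 47.7

I − A =
  [   1.00    -0.45     0.00    -0.05]
  [  -0.20     1.00    -0.20    -0.25]
  [  -0.10    -0.20     0.85    -0.40]
  [  -0.35    -0.10     0.00     1.00]
Compute the cofactors C_ij = (−1)^(i+j)·(3×3 minor ij) of I−A; the adjugate is their transpose:
adj(I−A) = Cᵀ =
  [ 0.780750   0.386750   0.091000   0.172125]
  [ 0.292375   0.835125   0.196500   0.302000]
  [ 0.303000   0.345000   0.827125   0.432250]
  [ 0.302500   0.218875   0.051500   0.724500]
det(I−A) = Σ_j (I−A)_1j·C_1j = (1.00)(0.780750) + (-0.45)(0.292375) + (0.00)(0.303000) + (-0.05)(0.302500) = 0.63405625
(I − A)⁻¹ = adj(I−A) / det(I−A) ≈
  [   1.2314     0.6100     0.1435     0.2715]
  [   0.4611     1.3171     0.3099     0.4763]
  [   0.4779     0.5441     1.3045     0.6817]
  [   0.4771     0.3452     0.0812     1.1426]
Δx = (I − A)⁻¹ Δd with Δd having +100 in the Biotech component and 0 elsewhere.
So Δx_4 = L_41 · (+100), where L_41 = adj(I−A)_41 / det(I−A) = 0.302500 / 0.63405625.
Δx_4 = 0.302500 × (+100) / 0.63405625 = 30.25 / 0.63405625 ≈ 47.7.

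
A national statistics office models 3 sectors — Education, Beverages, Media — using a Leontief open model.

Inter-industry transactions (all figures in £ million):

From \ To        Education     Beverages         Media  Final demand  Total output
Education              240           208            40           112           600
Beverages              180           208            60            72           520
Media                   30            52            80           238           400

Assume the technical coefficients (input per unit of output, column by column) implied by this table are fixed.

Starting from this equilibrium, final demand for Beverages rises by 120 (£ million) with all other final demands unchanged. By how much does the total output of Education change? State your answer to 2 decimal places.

Δx_E = 227.59

Technical coefficients a_ij = z_ij / X_j:
  a_EE = 240/600 = 0.40, a_BE = 180/600 = 0.30, a_ME = 30/600 = 0.05
  a_EB = 208/520 = 0.40, a_BB = 208/520 = 0.40, a_MB = 52/520 = 0.10
  a_EM = 40/400 = 0.10, a_BM = 60/400 = 0.15, a_MM = 80/400 = 0.20
I − A =
  [   0.60    -0.40    -0.10]
  [  -0.30     0.60    -0.15]
  [  -0.05    -0.10     0.80]
Cofactors of I−A, C_ij = (−1)^(i+j)·(minor ij) (rows/columns in the sector order above):
  C_11 = (0.60)(0.80) − (-0.15)(-0.10) = 0.4650
  C_12 = −[(-0.30)(0.80) − (-0.15)(-0.05)] = 0.2475
  C_13 = (-0.30)(-0.10) − (0.60)(-0.05) = 0.0600
  C_21 = −[(-0.40)(0.80) − (-0.10)(-0.10)] = 0.3300
  C_22 = (0.60)(0.80) − (-0.10)(-0.05) = 0.4750
  C_23 = −[(0.60)(-0.10) − (-0.40)(-0.05)] = 0.0800
  C_31 = (-0.40)(-0.15) − (-0.10)(0.60) = 0.1200
  C_32 = −[(0.60)(-0.15) − (-0.10)(-0.30)] = 0.1200
  C_33 = (0.60)(0.60) − (-0.40)(-0.30) = 0.2400
det(I−A) = Σ_j (I−A)_1j·C_1j = (0.60)(0.4650) + (-0.40)(0.2475) + (-0.10)(0.0600) = 0.1740
adj(I−A) = Cᵀ =
  [ 0.4650   0.3300   0.1200]
  [ 0.2475   0.4750   0.1200]
  [ 0.0600   0.0800   0.2400]
(I − A)⁻¹ = adj(I−A) / det(I−A) ≈
  [   2.6724     1.8966     0.6897]
  [   1.4224     2.7299     0.6897]
  [   0.3448     0.4598     1.3793]
Δx = (I − A)⁻¹ Δd with Δd having +120 in the Beverages component and 0 elsewhere.
So Δx_E = L_EB · (+120), where L_EB = adj(I−A)_EB / det(I−A) = 0.3300 / 0.1740.
Δx_E = 0.3300 × (+120) / 0.1740 = 39.60 / 0.1740 ≈ 227.59.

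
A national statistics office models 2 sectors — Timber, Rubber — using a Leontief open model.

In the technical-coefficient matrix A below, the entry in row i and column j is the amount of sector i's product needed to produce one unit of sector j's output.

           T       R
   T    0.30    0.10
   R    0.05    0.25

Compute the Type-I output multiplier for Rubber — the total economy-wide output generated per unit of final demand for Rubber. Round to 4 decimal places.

I − A =
  [   0.70    -0.10]
  [  -0.05     0.75]
det(I−A) = (0.70)(0.75) − (-0.10)(-0.05) = 0.5200
adj(I−A) = [[0.75, 0.10], [0.05, 0.70]]
(I − A)⁻¹ = adj(I−A) / det(I−A) ≈
  [   1.44231     0.19231]
  [   0.09615     1.34615]
The output multiplier for sector j is the column-j sum of the Leontief inverse (I − A)⁻¹ = adj(I−A) / det(I−A).
Column R of adj(I−A): (0.10, 0.70); det(I−A) = 0.5200.
m_R = (0.10 + 0.70) / 0.5200 = 0.80 / 0.5200 ≈ 1.5385.

m_R = 1.5385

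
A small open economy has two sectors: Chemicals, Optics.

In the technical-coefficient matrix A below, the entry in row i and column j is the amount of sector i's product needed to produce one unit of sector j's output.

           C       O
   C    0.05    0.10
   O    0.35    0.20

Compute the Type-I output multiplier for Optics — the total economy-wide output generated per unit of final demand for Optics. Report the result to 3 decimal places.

I − A =
  [   0.95    -0.10]
  [  -0.35     0.80]
det(I−A) = (0.95)(0.80) − (-0.10)(-0.35) = 0.7250
adj(I−A) = [[0.80, 0.10], [0.35, 0.95]]
(I − A)⁻¹ = adj(I−A) / det(I−A) ≈
  [   1.1034     0.1379]
  [   0.4828     1.3103]
The output multiplier for sector j is the column-j sum of the Leontief inverse (I − A)⁻¹ = adj(I−A) / det(I−A).
Column O of adj(I−A): (0.10, 0.95); det(I−A) = 0.7250.
m_O = (0.10 + 0.95) / 0.7250 = 1.05 / 0.7250 ≈ 1.448.

m_O = 1.448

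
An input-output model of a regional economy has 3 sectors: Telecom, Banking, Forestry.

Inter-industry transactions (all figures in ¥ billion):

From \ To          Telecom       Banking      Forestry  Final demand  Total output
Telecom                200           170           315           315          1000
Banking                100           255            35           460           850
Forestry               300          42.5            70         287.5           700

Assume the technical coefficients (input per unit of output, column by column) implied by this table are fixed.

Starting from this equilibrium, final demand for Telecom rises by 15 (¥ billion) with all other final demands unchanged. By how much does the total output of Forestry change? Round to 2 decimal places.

Technical coefficients a_ij = z_ij / X_j:
  a_TT = 200/1000 = 0.20, a_BT = 100/1000 = 0.10, a_FT = 300/1000 = 0.30
  a_TB = 170/850 = 0.20, a_BB = 255/850 = 0.30, a_FB = 42.5/850 = 0.05
  a_TF = 315/700 = 0.45, a_BF = 35/700 = 0.05, a_FF = 70/700 = 0.10
I − A =
  [   0.80    -0.20    -0.45]
  [  -0.10     0.70    -0.05]
  [  -0.30    -0.05     0.90]
Cofactors of I−A, C_ij = (−1)^(i+j)·(minor ij) (rows/columns in the sector order above):
  C_11 = (0.70)(0.90) − (-0.05)(-0.05) = 0.6275
  C_12 = −[(-0.10)(0.90) − (-0.05)(-0.30)] = 0.1050
  C_13 = (-0.10)(-0.05) − (0.70)(-0.30) = 0.2150
  C_21 = −[(-0.20)(0.90) − (-0.45)(-0.05)] = 0.2025
  C_22 = (0.80)(0.90) − (-0.45)(-0.30) = 0.5850
  C_23 = −[(0.80)(-0.05) − (-0.20)(-0.30)] = 0.1000
  C_31 = (-0.20)(-0.05) − (-0.45)(0.70) = 0.3250
  C_32 = −[(0.80)(-0.05) − (-0.45)(-0.10)] = 0.0850
  C_33 = (0.80)(0.70) − (-0.20)(-0.10) = 0.5400
det(I−A) = Σ_j (I−A)_1j·C_1j = (0.80)(0.6275) + (-0.20)(0.1050) + (-0.45)(0.2150) = 0.38425
adj(I−A) = Cᵀ =
  [ 0.6275   0.2025   0.3250]
  [ 0.1050   0.5850   0.0850]
  [ 0.2150   0.1000   0.5400]
(I − A)⁻¹ = adj(I−A) / det(I−A) ≈
  [   1.6331     0.5270     0.8458]
  [   0.2733     1.5224     0.2212]
  [   0.5595     0.2602     1.4053]
Δx = (I − A)⁻¹ Δd with Δd having +15 in the Telecom component and 0 elsewhere.
So Δx_F = L_FT · (+15), where L_FT = adj(I−A)_FT / det(I−A) = 0.2150 / 0.38425.
Δx_F = 0.2150 × (+15) / 0.38425 = 3.225 / 0.38425 ≈ 8.39.

Δx_F = 8.39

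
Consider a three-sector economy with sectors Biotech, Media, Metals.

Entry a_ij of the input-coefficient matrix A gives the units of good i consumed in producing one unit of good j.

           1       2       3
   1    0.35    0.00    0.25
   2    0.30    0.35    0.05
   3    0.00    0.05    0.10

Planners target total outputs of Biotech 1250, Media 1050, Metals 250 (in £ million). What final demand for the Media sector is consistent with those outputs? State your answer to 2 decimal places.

d_2 = 295.00

I − A =
  [   0.65     0.00    -0.25]
  [  -0.30     0.65    -0.05]
  [   0.00    -0.05     0.90]
d = (I − A) x:
  d_1 = (+0.65)·1250 + (+0.00)·1050 + (-0.25)·250 = 750.00
  d_2 = (-0.30)·1250 + (+0.65)·1050 + (-0.05)·250 = 295.00
  d_3 = (+0.00)·1250 + (-0.05)·1050 + (+0.90)·250 = 172.50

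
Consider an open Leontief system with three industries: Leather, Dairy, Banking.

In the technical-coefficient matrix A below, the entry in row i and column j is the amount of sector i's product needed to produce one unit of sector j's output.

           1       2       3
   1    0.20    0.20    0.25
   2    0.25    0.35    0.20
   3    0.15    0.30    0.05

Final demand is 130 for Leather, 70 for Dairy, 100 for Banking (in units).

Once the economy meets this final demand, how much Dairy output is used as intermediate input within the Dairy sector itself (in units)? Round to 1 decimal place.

z_22 = 107.8

I − A =
  [   0.80    -0.20    -0.25]
  [  -0.25     0.65    -0.20]
  [  -0.15    -0.30     0.95]
Cofactors of I−A, C_ij = (−1)^(i+j)·(minor ij) (rows/columns in the sector order above):
  C_11 = (0.65)(0.95) − (-0.20)(-0.30) = 0.5575
  C_12 = −[(-0.25)(0.95) − (-0.20)(-0.15)] = 0.2675
  C_13 = (-0.25)(-0.30) − (0.65)(-0.15) = 0.1725
  C_21 = −[(-0.20)(0.95) − (-0.25)(-0.30)] = 0.2650
  C_22 = (0.80)(0.95) − (-0.25)(-0.15) = 0.7225
  C_23 = −[(0.80)(-0.30) − (-0.20)(-0.15)] = 0.2700
  C_31 = (-0.20)(-0.20) − (-0.25)(0.65) = 0.2025
  C_32 = −[(0.80)(-0.20) − (-0.25)(-0.25)] = 0.2225
  C_33 = (0.80)(0.65) − (-0.20)(-0.25) = 0.4700
det(I−A) = Σ_j (I−A)_1j·C_1j = (0.80)(0.5575) + (-0.20)(0.2675) + (-0.25)(0.1725) = 0.349375
adj(I−A) = Cᵀ =
  [ 0.5575   0.2650   0.2025]
  [ 0.2675   0.7225   0.2225]
  [ 0.1725   0.2700   0.4700]
(I − A)⁻¹ = adj(I−A) / det(I−A) ≈
  [   1.5957     0.7585     0.5796]
  [   0.7657     2.0680     0.6369]
  [   0.4937     0.7728     1.3453]
First solve x = (I − A)⁻¹ d = adj(I−A)·d / det(I−A); in particular x_2 = (0.2675·130 + 0.7225·70 + 0.2225·100) / 0.349375 = 107.60 / 0.349375 ≈ 307.979.
Intermediate flow from 2 to 2: z_22 = a_22 · x_2 = 0.35 × 107.60 / 0.349375 = 37.66 / 0.349375 ≈ 107.8.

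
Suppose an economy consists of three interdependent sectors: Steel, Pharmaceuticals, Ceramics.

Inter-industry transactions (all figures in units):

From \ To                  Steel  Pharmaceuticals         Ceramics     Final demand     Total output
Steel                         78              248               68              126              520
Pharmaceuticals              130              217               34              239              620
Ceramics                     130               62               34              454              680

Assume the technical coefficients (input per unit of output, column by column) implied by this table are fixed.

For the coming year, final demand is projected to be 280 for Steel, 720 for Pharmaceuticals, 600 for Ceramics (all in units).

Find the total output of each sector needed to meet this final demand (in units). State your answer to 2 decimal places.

Technical coefficients a_ij = z_ij / X_j:
  a_SS = 78/520 = 0.15, a_PS = 130/520 = 0.25, a_CS = 130/520 = 0.25
  a_SP = 248/620 = 0.40, a_PP = 217/620 = 0.35, a_CP = 62/620 = 0.10
  a_SC = 68/680 = 0.10, a_PC = 34/680 = 0.05, a_CC = 34/680 = 0.05
I − A =
  [   0.85    -0.40    -0.10]
  [  -0.25     0.65    -0.05]
  [  -0.25    -0.10     0.95]
Cofactors of I−A, C_ij = (−1)^(i+j)·(minor ij) (rows/columns in the sector order above):
  C_11 = (0.65)(0.95) − (-0.05)(-0.10) = 0.6125
  C_12 = −[(-0.25)(0.95) − (-0.05)(-0.25)] = 0.2500
  C_13 = (-0.25)(-0.10) − (0.65)(-0.25) = 0.1875
  C_21 = −[(-0.40)(0.95) − (-0.10)(-0.10)] = 0.3900
  C_22 = (0.85)(0.95) − (-0.10)(-0.25) = 0.7825
  C_23 = −[(0.85)(-0.10) − (-0.40)(-0.25)] = 0.1850
  C_31 = (-0.40)(-0.05) − (-0.10)(0.65) = 0.0850
  C_32 = −[(0.85)(-0.05) − (-0.10)(-0.25)] = 0.0675
  C_33 = (0.85)(0.65) − (-0.40)(-0.25) = 0.4525
det(I−A) = Σ_j (I−A)_1j·C_1j = (0.85)(0.6125) + (-0.40)(0.2500) + (-0.10)(0.1875) = 0.401875
adj(I−A) = Cᵀ =
  [ 0.6125   0.3900   0.0850]
  [ 0.2500   0.7825   0.0675]
  [ 0.1875   0.1850   0.4525]
(I − A)⁻¹ = adj(I−A) / det(I−A) ≈
  [   1.5241     0.9705     0.2115]
  [   0.6221     1.9471     0.1680]
  [   0.4666     0.4603     1.1260]
x = (I − A)⁻¹ d = adj(I−A)·d / det(I−A), with det(I−A) = 0.401875:
  x_S = (0.6125·280 + 0.3900·720 + 0.0850·600) / 0.401875 = 503.30 / 0.401875 ≈ 1252.38
  x_P = (0.2500·280 + 0.7825·720 + 0.0675·600) / 0.401875 = 673.90 / 0.401875 ≈ 1676.89
  x_C = (0.1875·280 + 0.1850·720 + 0.4525·600) / 0.401875 = 457.20 / 0.401875 ≈ 1137.67

x_S = 1252.38, x_P = 1676.89, x_C = 1137.67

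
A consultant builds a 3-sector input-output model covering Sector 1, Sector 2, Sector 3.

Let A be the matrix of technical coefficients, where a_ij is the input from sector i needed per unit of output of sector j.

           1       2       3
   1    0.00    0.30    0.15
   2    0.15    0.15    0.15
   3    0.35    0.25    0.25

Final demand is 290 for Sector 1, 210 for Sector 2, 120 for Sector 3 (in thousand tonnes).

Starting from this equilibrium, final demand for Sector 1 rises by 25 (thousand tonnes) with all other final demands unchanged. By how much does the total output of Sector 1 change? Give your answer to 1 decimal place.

I − A =
  [   1.00    -0.30    -0.15]
  [  -0.15     0.85    -0.15]
  [  -0.35    -0.25     0.75]
Cofactors of I−A, C_ij = (−1)^(i+j)·(minor ij) (rows/columns in the sector order above):
  C_11 = (0.85)(0.75) − (-0.15)(-0.25) = 0.6000
  C_12 = −[(-0.15)(0.75) − (-0.15)(-0.35)] = 0.1650
  C_13 = (-0.15)(-0.25) − (0.85)(-0.35) = 0.3350
  C_21 = −[(-0.30)(0.75) − (-0.15)(-0.25)] = 0.2625
  C_22 = (1.00)(0.75) − (-0.15)(-0.35) = 0.6975
  C_23 = −[(1.00)(-0.25) − (-0.30)(-0.35)] = 0.3550
  C_31 = (-0.30)(-0.15) − (-0.15)(0.85) = 0.1725
  C_32 = −[(1.00)(-0.15) − (-0.15)(-0.15)] = 0.1725
  C_33 = (1.00)(0.85) − (-0.30)(-0.15) = 0.8050
det(I−A) = Σ_j (I−A)_1j·C_1j = (1.00)(0.6000) + (-0.30)(0.1650) + (-0.15)(0.3350) = 0.50025
adj(I−A) = Cᵀ =
  [ 0.6000   0.2625   0.1725]
  [ 0.1650   0.6975   0.1725]
  [ 0.3350   0.3550   0.8050]
(I − A)⁻¹ = adj(I−A) / det(I−A) ≈
  [   1.1994     0.5247     0.3448]
  [   0.3298     1.3943     0.3448]
  [   0.6697     0.7096     1.6092]
Δx = (I − A)⁻¹ Δd with Δd having +25 in the Sector 1 component and 0 elsewhere.
So Δx_1 = L_11 · (+25), where L_11 = adj(I−A)_11 / det(I−A) = 0.6000 / 0.50025.
Δx_1 = 0.6000 × (+25) / 0.50025 = 15.00 / 0.50025 ≈ 30.0.

Δx_1 = 30.0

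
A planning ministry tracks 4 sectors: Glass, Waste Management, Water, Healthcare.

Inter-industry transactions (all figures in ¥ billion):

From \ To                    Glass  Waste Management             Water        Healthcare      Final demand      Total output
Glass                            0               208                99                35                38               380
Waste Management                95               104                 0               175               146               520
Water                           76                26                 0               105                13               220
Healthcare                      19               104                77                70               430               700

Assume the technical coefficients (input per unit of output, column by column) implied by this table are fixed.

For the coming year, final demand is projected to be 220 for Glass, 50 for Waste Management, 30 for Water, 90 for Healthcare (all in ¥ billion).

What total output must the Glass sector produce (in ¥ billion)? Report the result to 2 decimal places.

Technical coefficients a_ij = z_ij / X_j:
  a_11 = 0/380 = 0.00, a_21 = 95/380 = 0.25, a_31 = 76/380 = 0.20, a_41 = 19/380 = 0.05
  a_12 = 208/520 = 0.40, a_22 = 104/520 = 0.20, a_32 = 26/520 = 0.05, a_42 = 104/520 = 0.20
  a_13 = 99/220 = 0.45, a_23 = 0/220 = 0.00, a_33 = 0/220 = 0.00, a_43 = 77/220 = 0.35
  a_14 = 35/700 = 0.05, a_24 = 175/700 = 0.25, a_34 = 105/700 = 0.15, a_44 = 70/700 = 0.10
I − A =
  [   1.00    -0.40    -0.45    -0.05]
  [  -0.25     0.80     0.00    -0.25]
  [  -0.20    -0.05     1.00    -0.15]
  [  -0.05    -0.20    -0.35     0.90]
Compute the cofactors C_ij = (−1)^(i+j)·(3×3 minor ij) of I−A; the adjugate is their transpose:
adj(I−A) = Cᵀ =
  [ 0.623625   0.383625   0.350500   0.199625]
  [ 0.241875   0.757125   0.198750   0.256875]
  [ 0.159375   0.151875   0.570500   0.146125]
  [ 0.150375   0.248625   0.285500   0.622375]
det(I−A) = Σ_j (I−A)_1j·C_1j = (1.00)(0.623625) + (-0.40)(0.241875) + (-0.45)(0.159375) + (-0.05)(0.150375) = 0.4476375
(I − A)⁻¹ = adj(I−A) / det(I−A) ≈
  [   1.3931     0.8570     0.7830     0.4460]
  [   0.5403     1.6914     0.4440     0.5738]
  [   0.3560     0.3393     1.2745     0.3264]
  [   0.3359     0.5554     0.6378     1.3904]
x = (I − A)⁻¹ d = adj(I−A)·d / det(I−A), with det(I−A) = 0.4476375:
  x_1 = (0.623625·220 + 0.383625·50 + 0.350500·30 + 0.199625·90) / 0.4476375 = 184.86 / 0.4476375 ≈ 412.97
  x_2 = (0.241875·220 + 0.757125·50 + 0.198750·30 + 0.256875·90) / 0.4476375 = 120.15 / 0.4476375 ≈ 268.41
  x_3 = (0.159375·220 + 0.151875·50 + 0.570500·30 + 0.146125·90) / 0.4476375 = 72.9225 / 0.4476375 ≈ 162.91
  x_4 = (0.150375·220 + 0.248625·50 + 0.285500·30 + 0.622375·90) / 0.4476375 = 110.0925 / 0.4476375 ≈ 245.94

x_1 = 412.97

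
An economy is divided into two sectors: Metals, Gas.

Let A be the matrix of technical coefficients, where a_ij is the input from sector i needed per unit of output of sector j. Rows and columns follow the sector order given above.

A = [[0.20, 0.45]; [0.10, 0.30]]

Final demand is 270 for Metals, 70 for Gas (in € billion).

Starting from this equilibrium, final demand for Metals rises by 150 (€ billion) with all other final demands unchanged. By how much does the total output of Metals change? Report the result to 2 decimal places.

Δx_M = 203.88

I − A =
  [   0.80    -0.45]
  [  -0.10     0.70]
det(I−A) = (0.80)(0.70) − (-0.45)(-0.10) = 0.5150
adj(I−A) = [[0.70, 0.45], [0.10, 0.80]]
(I − A)⁻¹ = adj(I−A) / det(I−A) ≈
  [   1.3592     0.8738]
  [   0.1942     1.5534]
Δx = (I − A)⁻¹ Δd with Δd having +150 in the Metals component and 0 elsewhere.
So Δx_M = L_MM · (+150), where L_MM = adj(I−A)_MM / det(I−A) = 0.70 / 0.5150.
Δx_M = 0.70 × (+150) / 0.5150 = 105.00 / 0.5150 ≈ 203.88.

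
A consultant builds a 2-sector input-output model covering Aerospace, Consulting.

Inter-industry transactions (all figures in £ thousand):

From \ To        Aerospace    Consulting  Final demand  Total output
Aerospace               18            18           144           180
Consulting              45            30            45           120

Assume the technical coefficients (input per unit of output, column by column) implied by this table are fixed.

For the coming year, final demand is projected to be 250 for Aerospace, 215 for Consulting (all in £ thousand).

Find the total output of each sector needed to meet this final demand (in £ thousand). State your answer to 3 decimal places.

x_A = 344.706, x_C = 401.569

Technical coefficients a_ij = z_ij / X_j:
  a_AA = 18/180 = 0.10, a_CA = 45/180 = 0.25
  a_AC = 18/120 = 0.15, a_CC = 30/120 = 0.25
I − A =
  [   0.90    -0.15]
  [  -0.25     0.75]
det(I−A) = (0.90)(0.75) − (-0.15)(-0.25) = 0.6375
adj(I−A) = [[0.75, 0.15], [0.25, 0.90]]
(I − A)⁻¹ = adj(I−A) / det(I−A) ≈
  [   1.1765     0.2353]
  [   0.3922     1.4118]
x = (I − A)⁻¹ d = adj(I−A)·d / det(I−A), with det(I−A) = 0.6375:
  x_A = (0.75·250 + 0.15·215) / 0.6375 = 219.75 / 0.6375 ≈ 344.706
  x_C = (0.25·250 + 0.90·215) / 0.6375 = 256.00 / 0.6375 ≈ 401.569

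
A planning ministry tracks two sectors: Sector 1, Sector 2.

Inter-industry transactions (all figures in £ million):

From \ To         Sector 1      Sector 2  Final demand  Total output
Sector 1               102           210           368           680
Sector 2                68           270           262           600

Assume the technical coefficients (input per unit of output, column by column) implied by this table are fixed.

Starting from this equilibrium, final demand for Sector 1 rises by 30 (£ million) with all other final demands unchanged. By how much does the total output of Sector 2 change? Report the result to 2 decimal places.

Δx_2 = 6.94

Technical coefficients a_ij = z_ij / X_j:
  a_11 = 102/680 = 0.15, a_21 = 68/680 = 0.10
  a_12 = 210/600 = 0.35, a_22 = 270/600 = 0.45
I − A =
  [   0.85    -0.35]
  [  -0.10     0.55]
det(I−A) = (0.85)(0.55) − (-0.35)(-0.10) = 0.4325
adj(I−A) = [[0.55, 0.35], [0.10, 0.85]]
(I − A)⁻¹ = adj(I−A) / det(I−A) ≈
  [   1.2717     0.8092]
  [   0.2312     1.9653]
Δx = (I − A)⁻¹ Δd with Δd having +30 in the Sector 1 component and 0 elsewhere.
So Δx_2 = L_21 · (+30), where L_21 = adj(I−A)_21 / det(I−A) = 0.10 / 0.4325.
Δx_2 = 0.10 × (+30) / 0.4325 = 3.00 / 0.4325 ≈ 6.94.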